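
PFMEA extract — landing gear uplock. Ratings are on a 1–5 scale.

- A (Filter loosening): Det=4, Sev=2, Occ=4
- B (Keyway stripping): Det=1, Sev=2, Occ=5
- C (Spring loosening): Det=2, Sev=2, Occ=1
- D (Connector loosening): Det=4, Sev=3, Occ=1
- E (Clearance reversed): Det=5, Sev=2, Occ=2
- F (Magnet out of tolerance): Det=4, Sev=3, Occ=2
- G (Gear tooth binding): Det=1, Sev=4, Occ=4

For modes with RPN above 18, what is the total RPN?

RPN = Severity × Occurrence × Detection:
  A: 2 × 4 × 4 = 32
  B: 2 × 5 × 1 = 10
  C: 2 × 1 × 2 = 4
  D: 3 × 1 × 4 = 12
  E: 2 × 2 × 5 = 20
  F: 3 × 2 × 4 = 24
  G: 4 × 4 × 1 = 16
RPN > 18: A (32), E (20), F (24).
Sum: 32 + 20 + 24 = 76.

76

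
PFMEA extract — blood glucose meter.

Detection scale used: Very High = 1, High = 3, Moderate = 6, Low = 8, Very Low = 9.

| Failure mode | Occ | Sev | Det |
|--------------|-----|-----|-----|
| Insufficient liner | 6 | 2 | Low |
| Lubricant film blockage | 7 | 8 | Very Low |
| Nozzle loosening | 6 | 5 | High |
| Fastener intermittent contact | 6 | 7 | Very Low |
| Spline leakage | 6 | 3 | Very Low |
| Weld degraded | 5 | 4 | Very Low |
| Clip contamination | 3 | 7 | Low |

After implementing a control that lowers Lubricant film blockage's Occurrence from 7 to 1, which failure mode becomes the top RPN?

RPN = Severity × Occurrence × Detection:
  Insufficient liner: 2 × 6 × 8 = 96
  Lubricant film blockage: 8 × 7 × 9 = 504
  Nozzle loosening: 5 × 6 × 3 = 90
  Fastener intermittent contact: 7 × 6 × 9 = 378
  Spline leakage: 3 × 6 × 9 = 162
  Weld degraded: 4 × 5 × 9 = 180
  Clip contamination: 7 × 3 × 8 = 168
After action: Lubricant film blockage → 8 × 1 × 9 = 72.
Revised RPNs: Fastener intermittent contact=378, Weld degraded=180, Clip contamination=168, Spline leakage=162, Insufficient liner=96, Nozzle loosening=90, Lubricant film blockage=72.
Highest is now Fastener intermittent contact (378).

Fastener intermittent contact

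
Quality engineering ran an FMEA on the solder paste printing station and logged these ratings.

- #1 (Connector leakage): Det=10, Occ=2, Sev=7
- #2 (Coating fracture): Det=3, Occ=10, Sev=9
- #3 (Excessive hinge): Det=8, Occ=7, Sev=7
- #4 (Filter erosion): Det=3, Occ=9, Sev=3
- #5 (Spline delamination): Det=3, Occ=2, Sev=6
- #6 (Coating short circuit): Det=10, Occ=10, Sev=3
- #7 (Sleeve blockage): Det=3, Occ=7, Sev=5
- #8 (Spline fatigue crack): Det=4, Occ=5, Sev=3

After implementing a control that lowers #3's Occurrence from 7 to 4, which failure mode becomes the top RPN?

#6

RPN = Severity × Occurrence × Detection:
  #1: 7 × 2 × 10 = 140
  #2: 9 × 10 × 3 = 270
  #3: 7 × 7 × 8 = 392
  #4: 3 × 9 × 3 = 81
  #5: 6 × 2 × 3 = 36
  #6: 3 × 10 × 10 = 300
  #7: 5 × 7 × 3 = 105
  #8: 3 × 5 × 4 = 60
After action: #3 → 7 × 4 × 8 = 224.
Revised RPNs: #6=300, #2=270, #3=224, #1=140, #7=105, #4=81, #8=60, #5=36.
Highest is now #6 (300).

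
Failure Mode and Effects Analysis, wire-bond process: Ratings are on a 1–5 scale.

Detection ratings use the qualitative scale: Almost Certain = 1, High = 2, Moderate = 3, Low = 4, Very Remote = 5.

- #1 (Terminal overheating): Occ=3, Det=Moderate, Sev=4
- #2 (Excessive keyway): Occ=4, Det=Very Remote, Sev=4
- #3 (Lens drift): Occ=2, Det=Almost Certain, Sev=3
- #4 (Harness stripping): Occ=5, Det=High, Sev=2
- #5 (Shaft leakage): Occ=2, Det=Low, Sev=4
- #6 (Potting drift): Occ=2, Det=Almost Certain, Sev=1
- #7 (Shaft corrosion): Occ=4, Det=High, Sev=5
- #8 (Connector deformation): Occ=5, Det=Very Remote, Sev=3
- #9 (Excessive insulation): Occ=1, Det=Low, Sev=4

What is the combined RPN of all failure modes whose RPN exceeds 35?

231

RPN = Severity × Occurrence × Detection:
  #1: 4 × 3 × 3 = 36
  #2: 4 × 4 × 5 = 80
  #3: 3 × 2 × 1 = 6
  #4: 2 × 5 × 2 = 20
  #5: 4 × 2 × 4 = 32
  #6: 1 × 2 × 1 = 2
  #7: 5 × 4 × 2 = 40
  #8: 3 × 5 × 5 = 75
  #9: 4 × 1 × 4 = 16
RPN > 35: #1 (36), #2 (80), #7 (40), #8 (75).
Sum: 36 + 80 + 40 + 75 = 231.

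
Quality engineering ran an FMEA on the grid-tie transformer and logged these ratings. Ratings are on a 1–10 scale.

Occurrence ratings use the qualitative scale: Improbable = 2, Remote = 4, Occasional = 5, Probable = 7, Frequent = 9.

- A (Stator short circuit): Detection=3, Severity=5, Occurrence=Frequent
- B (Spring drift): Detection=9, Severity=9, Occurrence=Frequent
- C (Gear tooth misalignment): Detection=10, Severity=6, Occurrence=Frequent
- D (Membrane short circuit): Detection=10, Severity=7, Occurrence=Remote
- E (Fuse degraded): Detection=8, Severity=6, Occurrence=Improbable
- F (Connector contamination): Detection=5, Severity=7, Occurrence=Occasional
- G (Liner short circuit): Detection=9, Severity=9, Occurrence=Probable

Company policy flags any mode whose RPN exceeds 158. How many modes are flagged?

5

RPN = Severity × Occurrence × Detection:
  A: 5 × 9 × 3 = 135
  B: 9 × 9 × 9 = 729
  C: 6 × 9 × 10 = 540
  D: 7 × 4 × 10 = 280
  E: 6 × 2 × 8 = 96
  F: 7 × 5 × 5 = 175
  G: 9 × 7 × 9 = 567
Modes with RPN > 158: B (729), C (540), D (280), F (175), G (567) → 5.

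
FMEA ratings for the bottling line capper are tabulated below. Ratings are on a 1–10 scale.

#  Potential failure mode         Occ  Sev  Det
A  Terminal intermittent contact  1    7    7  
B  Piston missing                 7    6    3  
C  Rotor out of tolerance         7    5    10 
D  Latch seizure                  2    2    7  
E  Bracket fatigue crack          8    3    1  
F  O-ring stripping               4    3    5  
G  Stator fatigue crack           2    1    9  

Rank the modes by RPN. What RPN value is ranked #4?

RPN = Severity × Occurrence × Detection:
  A: 7 × 1 × 7 = 49
  B: 6 × 7 × 3 = 126
  C: 5 × 7 × 10 = 350
  D: 2 × 2 × 7 = 28
  E: 3 × 8 × 1 = 24
  F: 3 × 4 × 5 = 60
  G: 1 × 2 × 9 = 18
Sorted descending: 350, 126, 60, 49, 28, 24, 18.
The fourth-highest RPN is 49 (A).

49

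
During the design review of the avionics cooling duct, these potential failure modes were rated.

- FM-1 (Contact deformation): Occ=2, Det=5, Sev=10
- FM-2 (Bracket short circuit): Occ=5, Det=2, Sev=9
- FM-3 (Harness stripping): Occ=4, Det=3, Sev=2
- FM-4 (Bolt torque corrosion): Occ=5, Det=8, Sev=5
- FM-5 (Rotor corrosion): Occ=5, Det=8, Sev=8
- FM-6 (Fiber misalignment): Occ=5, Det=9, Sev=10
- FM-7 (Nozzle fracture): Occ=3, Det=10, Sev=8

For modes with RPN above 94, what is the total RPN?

1310

RPN = Severity × Occurrence × Detection:
  FM-1: 10 × 2 × 5 = 100
  FM-2: 9 × 5 × 2 = 90
  FM-3: 2 × 4 × 3 = 24
  FM-4: 5 × 5 × 8 = 200
  FM-5: 8 × 5 × 8 = 320
  FM-6: 10 × 5 × 9 = 450
  FM-7: 8 × 3 × 10 = 240
RPN > 94: FM-1 (100), FM-4 (200), FM-5 (320), FM-6 (450), FM-7 (240).
Sum: 100 + 200 + 320 + 450 + 240 = 1310.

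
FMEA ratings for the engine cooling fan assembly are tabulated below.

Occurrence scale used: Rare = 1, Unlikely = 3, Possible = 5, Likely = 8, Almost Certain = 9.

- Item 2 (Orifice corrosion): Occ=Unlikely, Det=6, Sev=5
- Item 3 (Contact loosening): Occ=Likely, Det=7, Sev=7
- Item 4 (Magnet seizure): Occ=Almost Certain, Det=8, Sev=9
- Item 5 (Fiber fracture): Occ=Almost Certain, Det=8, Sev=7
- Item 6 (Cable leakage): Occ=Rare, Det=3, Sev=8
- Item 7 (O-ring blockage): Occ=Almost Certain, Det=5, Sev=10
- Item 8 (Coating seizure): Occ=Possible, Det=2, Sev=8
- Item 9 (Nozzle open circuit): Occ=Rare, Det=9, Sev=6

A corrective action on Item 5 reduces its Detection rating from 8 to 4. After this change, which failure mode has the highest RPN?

Item 4

RPN = Severity × Occurrence × Detection:
  Item 2: 5 × 3 × 6 = 90
  Item 3: 7 × 8 × 7 = 392
  Item 4: 9 × 9 × 8 = 648
  Item 5: 7 × 9 × 8 = 504
  Item 6: 8 × 1 × 3 = 24
  Item 7: 10 × 9 × 5 = 450
  Item 8: 8 × 5 × 2 = 80
  Item 9: 6 × 1 × 9 = 54
After action: Item 5 → 7 × 9 × 4 = 252.
Revised RPNs: Item 4=648, Item 7=450, Item 3=392, Item 5=252, Item 2=90, Item 8=80, Item 9=54, Item 6=24.
Highest is now Item 4 (648).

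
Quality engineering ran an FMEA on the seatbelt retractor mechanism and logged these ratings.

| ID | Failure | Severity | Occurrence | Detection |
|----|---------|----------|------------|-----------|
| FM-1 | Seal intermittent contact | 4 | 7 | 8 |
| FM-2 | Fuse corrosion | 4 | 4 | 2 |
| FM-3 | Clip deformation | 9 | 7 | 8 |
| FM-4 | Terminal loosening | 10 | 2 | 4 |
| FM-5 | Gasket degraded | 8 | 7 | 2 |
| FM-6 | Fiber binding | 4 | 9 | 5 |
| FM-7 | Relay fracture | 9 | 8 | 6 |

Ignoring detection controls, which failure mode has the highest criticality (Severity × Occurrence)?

FM-7

Criticality = Severity × Occurrence:
  FM-1: 4 × 7 = 28
  FM-2: 4 × 4 = 16
  FM-3: 9 × 7 = 63
  FM-4: 10 × 2 = 20
  FM-5: 8 × 7 = 56
  FM-6: 4 × 9 = 36
  FM-7: 9 × 8 = 72
Highest criticality is 72 → FM-7.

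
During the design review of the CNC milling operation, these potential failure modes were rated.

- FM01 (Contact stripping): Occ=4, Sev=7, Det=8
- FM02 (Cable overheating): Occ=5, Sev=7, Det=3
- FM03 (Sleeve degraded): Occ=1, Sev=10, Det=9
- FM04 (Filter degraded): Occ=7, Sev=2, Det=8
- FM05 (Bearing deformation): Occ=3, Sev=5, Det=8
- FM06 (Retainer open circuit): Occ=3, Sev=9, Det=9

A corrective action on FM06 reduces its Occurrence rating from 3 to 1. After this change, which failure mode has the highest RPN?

RPN = Severity × Occurrence × Detection:
  FM01: 7 × 4 × 8 = 224
  FM02: 7 × 5 × 3 = 105
  FM03: 10 × 1 × 9 = 90
  FM04: 2 × 7 × 8 = 112
  FM05: 5 × 3 × 8 = 120
  FM06: 9 × 3 × 9 = 243
After action: FM06 → 9 × 1 × 9 = 81.
Revised RPNs: FM01=224, FM05=120, FM04=112, FM02=105, FM03=90, FM06=81.
Highest is now FM01 (224).

FM01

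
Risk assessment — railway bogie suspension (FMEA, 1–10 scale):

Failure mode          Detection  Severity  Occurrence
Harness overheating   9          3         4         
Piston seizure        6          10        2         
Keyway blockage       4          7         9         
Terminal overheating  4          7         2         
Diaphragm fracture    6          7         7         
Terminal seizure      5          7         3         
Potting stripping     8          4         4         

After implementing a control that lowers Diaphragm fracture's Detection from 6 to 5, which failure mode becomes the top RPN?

Keyway blockage

RPN = Severity × Occurrence × Detection:
  Harness overheating: 3 × 4 × 9 = 108
  Piston seizure: 10 × 2 × 6 = 120
  Keyway blockage: 7 × 9 × 4 = 252
  Terminal overheating: 7 × 2 × 4 = 56
  Diaphragm fracture: 7 × 7 × 6 = 294
  Terminal seizure: 7 × 3 × 5 = 105
  Potting stripping: 4 × 4 × 8 = 128
After action: Diaphragm fracture → 7 × 7 × 5 = 245.
Revised RPNs: Keyway blockage=252, Diaphragm fracture=245, Potting stripping=128, Piston seizure=120, Harness overheating=108, Terminal seizure=105, Terminal overheating=56.
Highest is now Keyway blockage (252).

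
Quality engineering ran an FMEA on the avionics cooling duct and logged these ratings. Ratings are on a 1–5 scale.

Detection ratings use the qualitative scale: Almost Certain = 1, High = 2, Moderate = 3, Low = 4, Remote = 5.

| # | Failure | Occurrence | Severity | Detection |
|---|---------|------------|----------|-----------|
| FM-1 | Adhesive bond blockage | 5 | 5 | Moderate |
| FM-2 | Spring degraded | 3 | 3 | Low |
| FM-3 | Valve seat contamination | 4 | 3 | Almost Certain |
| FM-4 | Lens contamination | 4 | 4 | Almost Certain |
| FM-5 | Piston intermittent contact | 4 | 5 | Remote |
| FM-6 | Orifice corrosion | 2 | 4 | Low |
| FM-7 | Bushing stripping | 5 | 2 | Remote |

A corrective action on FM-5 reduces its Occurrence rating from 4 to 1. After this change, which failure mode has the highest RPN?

RPN = Severity × Occurrence × Detection:
  FM-1: 5 × 5 × 3 = 75
  FM-2: 3 × 3 × 4 = 36
  FM-3: 3 × 4 × 1 = 12
  FM-4: 4 × 4 × 1 = 16
  FM-5: 5 × 4 × 5 = 100
  FM-6: 4 × 2 × 4 = 32
  FM-7: 2 × 5 × 5 = 50
After action: FM-5 → 5 × 1 × 5 = 25.
Revised RPNs: FM-1=75, FM-7=50, FM-2=36, FM-6=32, FM-5=25, FM-4=16, FM-3=12.
Highest is now FM-1 (75).

FM-1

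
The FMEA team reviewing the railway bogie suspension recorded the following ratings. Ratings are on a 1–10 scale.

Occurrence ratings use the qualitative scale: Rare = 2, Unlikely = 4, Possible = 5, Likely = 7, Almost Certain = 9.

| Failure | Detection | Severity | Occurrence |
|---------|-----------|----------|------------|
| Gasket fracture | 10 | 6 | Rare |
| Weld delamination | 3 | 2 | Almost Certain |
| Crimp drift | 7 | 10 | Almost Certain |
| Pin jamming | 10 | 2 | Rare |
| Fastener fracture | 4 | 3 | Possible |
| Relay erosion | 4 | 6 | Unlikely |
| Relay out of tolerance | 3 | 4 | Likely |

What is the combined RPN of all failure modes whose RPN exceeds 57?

RPN = Severity × Occurrence × Detection:
  Gasket fracture: 6 × 2 × 10 = 120
  Weld delamination: 2 × 9 × 3 = 54
  Crimp drift: 10 × 9 × 7 = 630
  Pin jamming: 2 × 2 × 10 = 40
  Fastener fracture: 3 × 5 × 4 = 60
  Relay erosion: 6 × 4 × 4 = 96
  Relay out of tolerance: 4 × 7 × 3 = 84
RPN > 57: Gasket fracture (120), Crimp drift (630), Fastener fracture (60), Relay erosion (96), Relay out of tolerance (84).
Sum: 120 + 630 + 60 + 96 + 84 = 990.

990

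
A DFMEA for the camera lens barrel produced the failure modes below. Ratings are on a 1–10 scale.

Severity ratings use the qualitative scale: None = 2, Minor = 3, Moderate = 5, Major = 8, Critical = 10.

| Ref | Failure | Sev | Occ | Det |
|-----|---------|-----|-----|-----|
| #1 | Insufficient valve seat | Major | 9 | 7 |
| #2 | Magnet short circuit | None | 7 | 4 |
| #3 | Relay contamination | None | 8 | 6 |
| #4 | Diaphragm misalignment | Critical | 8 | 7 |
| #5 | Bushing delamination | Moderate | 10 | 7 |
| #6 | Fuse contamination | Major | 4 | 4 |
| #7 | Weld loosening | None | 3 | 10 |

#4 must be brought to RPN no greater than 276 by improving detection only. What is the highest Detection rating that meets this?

3

#4: S=10, O=8, D=7 → current RPN = 560.
Fixed product = 80. Need 80 × D ≤ 276, so D ≤ 276/80 = 3.45.
Maximum integer Detection rating = 3 (gives RPN 240; D=4 would give 320 > 276).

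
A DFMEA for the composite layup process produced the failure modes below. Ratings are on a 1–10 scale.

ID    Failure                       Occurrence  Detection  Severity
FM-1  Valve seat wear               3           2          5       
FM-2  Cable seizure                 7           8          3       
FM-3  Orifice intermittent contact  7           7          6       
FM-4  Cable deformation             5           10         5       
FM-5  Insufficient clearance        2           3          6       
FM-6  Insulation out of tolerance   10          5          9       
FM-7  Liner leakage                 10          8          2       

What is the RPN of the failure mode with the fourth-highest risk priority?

168

RPN = Severity × Occurrence × Detection:
  FM-1: 5 × 3 × 2 = 30
  FM-2: 3 × 7 × 8 = 168
  FM-3: 6 × 7 × 7 = 294
  FM-4: 5 × 5 × 10 = 250
  FM-5: 6 × 2 × 3 = 36
  FM-6: 9 × 10 × 5 = 450
  FM-7: 2 × 10 × 8 = 160
Sorted descending: 450, 294, 250, 168, 160, 36, 30.
The fourth-highest RPN is 168 (FM-2).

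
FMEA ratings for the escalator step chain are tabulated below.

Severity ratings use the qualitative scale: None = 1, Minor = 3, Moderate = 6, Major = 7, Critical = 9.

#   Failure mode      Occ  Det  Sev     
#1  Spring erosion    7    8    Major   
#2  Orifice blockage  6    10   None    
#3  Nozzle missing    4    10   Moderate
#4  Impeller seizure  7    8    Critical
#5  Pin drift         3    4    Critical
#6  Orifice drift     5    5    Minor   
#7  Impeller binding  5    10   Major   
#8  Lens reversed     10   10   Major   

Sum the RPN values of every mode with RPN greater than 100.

RPN = Severity × Occurrence × Detection:
  #1: 7 × 7 × 8 = 392
  #2: 1 × 6 × 10 = 60
  #3: 6 × 4 × 10 = 240
  #4: 9 × 7 × 8 = 504
  #5: 9 × 3 × 4 = 108
  #6: 3 × 5 × 5 = 75
  #7: 7 × 5 × 10 = 350
  #8: 7 × 10 × 10 = 700
RPN > 100: #1 (392), #3 (240), #4 (504), #5 (108), #7 (350), #8 (700).
Sum: 392 + 240 + 504 + 108 + 350 + 700 = 2294.

2294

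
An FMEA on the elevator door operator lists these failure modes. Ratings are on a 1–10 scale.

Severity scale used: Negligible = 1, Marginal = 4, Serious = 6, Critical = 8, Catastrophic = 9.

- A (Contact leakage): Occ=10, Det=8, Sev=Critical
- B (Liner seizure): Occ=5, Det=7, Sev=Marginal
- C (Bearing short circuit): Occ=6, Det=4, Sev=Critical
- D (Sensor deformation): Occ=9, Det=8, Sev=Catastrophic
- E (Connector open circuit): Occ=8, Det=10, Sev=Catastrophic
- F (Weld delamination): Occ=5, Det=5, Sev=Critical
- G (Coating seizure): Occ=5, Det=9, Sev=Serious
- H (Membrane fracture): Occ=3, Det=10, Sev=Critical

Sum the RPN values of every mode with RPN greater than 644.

1368

RPN = Severity × Occurrence × Detection:
  A: 8 × 10 × 8 = 640
  B: 4 × 5 × 7 = 140
  C: 8 × 6 × 4 = 192
  D: 9 × 9 × 8 = 648
  E: 9 × 8 × 10 = 720
  F: 8 × 5 × 5 = 200
  G: 6 × 5 × 9 = 270
  H: 8 × 3 × 10 = 240
RPN > 644: D (648), E (720).
Sum: 648 + 720 = 1368.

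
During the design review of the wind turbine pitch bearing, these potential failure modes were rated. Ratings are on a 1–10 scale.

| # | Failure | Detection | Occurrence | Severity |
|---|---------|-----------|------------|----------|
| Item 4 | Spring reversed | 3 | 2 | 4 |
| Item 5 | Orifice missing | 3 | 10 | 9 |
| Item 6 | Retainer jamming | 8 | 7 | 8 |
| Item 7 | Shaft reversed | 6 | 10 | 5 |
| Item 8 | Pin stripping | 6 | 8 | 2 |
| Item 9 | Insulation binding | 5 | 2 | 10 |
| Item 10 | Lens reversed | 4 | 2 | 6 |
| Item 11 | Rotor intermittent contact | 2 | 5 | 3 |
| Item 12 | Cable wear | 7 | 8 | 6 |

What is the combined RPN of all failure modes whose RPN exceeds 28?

RPN = Severity × Occurrence × Detection:
  Item 4: 4 × 2 × 3 = 24
  Item 5: 9 × 10 × 3 = 270
  Item 6: 8 × 7 × 8 = 448
  Item 7: 5 × 10 × 6 = 300
  Item 8: 2 × 8 × 6 = 96
  Item 9: 10 × 2 × 5 = 100
  Item 10: 6 × 2 × 4 = 48
  Item 11: 3 × 5 × 2 = 30
  Item 12: 6 × 8 × 7 = 336
RPN > 28: Item 5 (270), Item 6 (448), Item 7 (300), Item 8 (96), Item 9 (100), Item 10 (48), Item 11 (30), Item 12 (336).
Sum: 270 + 448 + 300 + 96 + 100 + 48 + 30 + 336 = 1628.

1628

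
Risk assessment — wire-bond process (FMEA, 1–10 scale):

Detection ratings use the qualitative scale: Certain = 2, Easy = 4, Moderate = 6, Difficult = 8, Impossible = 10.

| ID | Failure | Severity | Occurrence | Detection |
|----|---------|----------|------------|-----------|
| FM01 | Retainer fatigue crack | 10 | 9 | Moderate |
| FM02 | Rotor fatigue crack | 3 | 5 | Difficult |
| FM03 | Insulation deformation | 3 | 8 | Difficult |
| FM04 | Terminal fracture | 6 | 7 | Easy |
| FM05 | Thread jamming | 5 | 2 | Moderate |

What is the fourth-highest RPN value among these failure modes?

RPN = Severity × Occurrence × Detection:
  FM01: 10 × 9 × 6 = 540
  FM02: 3 × 5 × 8 = 120
  FM03: 3 × 8 × 8 = 192
  FM04: 6 × 7 × 4 = 168
  FM05: 5 × 2 × 6 = 60
Sorted descending: 540, 192, 168, 120, 60.
The fourth-highest RPN is 120 (FM02).

120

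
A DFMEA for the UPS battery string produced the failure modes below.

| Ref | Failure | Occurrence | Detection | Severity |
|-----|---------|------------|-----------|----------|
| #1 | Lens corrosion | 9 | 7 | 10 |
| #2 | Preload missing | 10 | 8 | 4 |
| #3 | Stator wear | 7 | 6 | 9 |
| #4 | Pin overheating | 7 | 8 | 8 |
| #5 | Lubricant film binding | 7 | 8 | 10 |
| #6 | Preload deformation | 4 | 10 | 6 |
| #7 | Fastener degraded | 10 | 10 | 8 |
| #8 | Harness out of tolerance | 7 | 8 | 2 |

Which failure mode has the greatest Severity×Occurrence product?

#1

Criticality = Severity × Occurrence:
  #1: 10 × 9 = 90
  #2: 4 × 10 = 40
  #3: 9 × 7 = 63
  #4: 8 × 7 = 56
  #5: 10 × 7 = 70
  #6: 6 × 4 = 24
  #7: 8 × 10 = 80
  #8: 2 × 7 = 14
Highest criticality is 90 → #1.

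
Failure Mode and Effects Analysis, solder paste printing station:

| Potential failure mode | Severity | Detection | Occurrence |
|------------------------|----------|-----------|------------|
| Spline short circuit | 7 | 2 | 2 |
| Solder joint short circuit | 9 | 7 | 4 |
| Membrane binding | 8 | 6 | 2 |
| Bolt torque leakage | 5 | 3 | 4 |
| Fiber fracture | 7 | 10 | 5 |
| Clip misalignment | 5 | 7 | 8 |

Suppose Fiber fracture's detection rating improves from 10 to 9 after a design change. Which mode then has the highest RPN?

Fiber fracture

RPN = Severity × Occurrence × Detection:
  Spline short circuit: 7 × 2 × 2 = 28
  Solder joint short circuit: 9 × 4 × 7 = 252
  Membrane binding: 8 × 2 × 6 = 96
  Bolt torque leakage: 5 × 4 × 3 = 60
  Fiber fracture: 7 × 5 × 10 = 350
  Clip misalignment: 5 × 8 × 7 = 280
After action: Fiber fracture → 7 × 5 × 9 = 315.
Revised RPNs: Fiber fracture=315, Clip misalignment=280, Solder joint short circuit=252, Membrane binding=96, Bolt torque leakage=60, Spline short circuit=28.
Highest is now Fiber fracture (315).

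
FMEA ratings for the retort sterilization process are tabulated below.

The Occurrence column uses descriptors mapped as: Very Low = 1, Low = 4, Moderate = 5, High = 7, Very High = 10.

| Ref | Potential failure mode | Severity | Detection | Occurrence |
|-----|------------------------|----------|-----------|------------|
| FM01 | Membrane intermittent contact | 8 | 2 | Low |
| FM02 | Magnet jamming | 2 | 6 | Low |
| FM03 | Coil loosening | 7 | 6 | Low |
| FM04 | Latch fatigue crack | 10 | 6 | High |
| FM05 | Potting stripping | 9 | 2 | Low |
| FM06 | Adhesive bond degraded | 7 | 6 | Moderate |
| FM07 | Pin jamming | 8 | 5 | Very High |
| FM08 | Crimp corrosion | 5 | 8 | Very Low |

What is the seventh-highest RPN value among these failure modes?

RPN = Severity × Occurrence × Detection:
  FM01: 8 × 4 × 2 = 64
  FM02: 2 × 4 × 6 = 48
  FM03: 7 × 4 × 6 = 168
  FM04: 10 × 7 × 6 = 420
  FM05: 9 × 4 × 2 = 72
  FM06: 7 × 5 × 6 = 210
  FM07: 8 × 10 × 5 = 400
  FM08: 5 × 1 × 8 = 40
Sorted descending: 420, 400, 210, 168, 72, 64, 48, 40.
The seventh-highest RPN is 48 (FM02).

48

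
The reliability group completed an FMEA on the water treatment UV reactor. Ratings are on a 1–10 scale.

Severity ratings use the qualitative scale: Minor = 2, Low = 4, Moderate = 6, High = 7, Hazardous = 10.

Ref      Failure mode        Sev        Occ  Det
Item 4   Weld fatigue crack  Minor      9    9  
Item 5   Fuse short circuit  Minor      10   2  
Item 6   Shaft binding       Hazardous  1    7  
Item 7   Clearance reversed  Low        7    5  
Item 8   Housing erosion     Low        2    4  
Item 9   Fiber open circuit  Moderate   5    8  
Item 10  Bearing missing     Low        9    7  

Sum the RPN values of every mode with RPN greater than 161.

654

RPN = Severity × Occurrence × Detection:
  Item 4: 2 × 9 × 9 = 162
  Item 5: 2 × 10 × 2 = 40
  Item 6: 10 × 1 × 7 = 70
  Item 7: 4 × 7 × 5 = 140
  Item 8: 4 × 2 × 4 = 32
  Item 9: 6 × 5 × 8 = 240
  Item 10: 4 × 9 × 7 = 252
RPN > 161: Item 4 (162), Item 9 (240), Item 10 (252).
Sum: 162 + 240 + 252 = 654.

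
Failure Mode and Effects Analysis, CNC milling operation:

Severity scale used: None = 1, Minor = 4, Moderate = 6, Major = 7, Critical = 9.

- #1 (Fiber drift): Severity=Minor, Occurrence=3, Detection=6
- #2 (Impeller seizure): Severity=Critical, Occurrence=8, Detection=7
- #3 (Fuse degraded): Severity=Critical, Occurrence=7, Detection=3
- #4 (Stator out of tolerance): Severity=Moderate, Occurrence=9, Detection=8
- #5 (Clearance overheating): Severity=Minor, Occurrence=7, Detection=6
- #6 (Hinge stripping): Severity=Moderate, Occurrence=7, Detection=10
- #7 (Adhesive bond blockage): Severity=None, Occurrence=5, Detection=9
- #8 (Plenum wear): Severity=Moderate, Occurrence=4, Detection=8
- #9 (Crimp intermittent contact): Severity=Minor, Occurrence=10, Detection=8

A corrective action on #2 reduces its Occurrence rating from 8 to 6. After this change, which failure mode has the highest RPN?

RPN = Severity × Occurrence × Detection:
  #1: 4 × 3 × 6 = 72
  #2: 9 × 8 × 7 = 504
  #3: 9 × 7 × 3 = 189
  #4: 6 × 9 × 8 = 432
  #5: 4 × 7 × 6 = 168
  #6: 6 × 7 × 10 = 420
  #7: 1 × 5 × 9 = 45
  #8: 6 × 4 × 8 = 192
  #9: 4 × 10 × 8 = 320
After action: #2 → 9 × 6 × 7 = 378.
Revised RPNs: #4=432, #6=420, #2=378, #9=320, #8=192, #3=189, #5=168, #1=72, #7=45.
Highest is now #4 (432).

#4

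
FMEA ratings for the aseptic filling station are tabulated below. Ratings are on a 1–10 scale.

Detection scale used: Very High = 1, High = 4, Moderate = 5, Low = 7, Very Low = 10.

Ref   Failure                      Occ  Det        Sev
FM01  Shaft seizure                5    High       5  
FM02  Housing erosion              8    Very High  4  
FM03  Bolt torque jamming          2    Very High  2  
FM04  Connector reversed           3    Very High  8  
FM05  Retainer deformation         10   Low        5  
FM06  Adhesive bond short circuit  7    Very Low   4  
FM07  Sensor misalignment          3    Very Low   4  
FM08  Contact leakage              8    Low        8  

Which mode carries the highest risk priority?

RPN = Severity × Occurrence × Detection:
  FM01: 5 × 5 × 4 = 100
  FM02: 4 × 8 × 1 = 32
  FM03: 2 × 2 × 1 = 4
  FM04: 8 × 3 × 1 = 24
  FM05: 5 × 10 × 7 = 350
  FM06: 4 × 7 × 10 = 280
  FM07: 4 × 3 × 10 = 120
  FM08: 8 × 8 × 7 = 448
Highest RPN is 448 → FM08.

FM08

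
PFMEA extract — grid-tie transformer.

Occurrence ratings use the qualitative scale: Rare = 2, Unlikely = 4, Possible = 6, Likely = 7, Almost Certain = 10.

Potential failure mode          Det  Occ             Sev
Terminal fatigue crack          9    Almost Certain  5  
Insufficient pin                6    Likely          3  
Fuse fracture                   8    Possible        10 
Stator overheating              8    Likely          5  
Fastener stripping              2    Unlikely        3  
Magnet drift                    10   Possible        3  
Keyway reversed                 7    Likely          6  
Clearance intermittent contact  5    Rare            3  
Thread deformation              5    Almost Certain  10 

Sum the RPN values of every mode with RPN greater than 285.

1724

RPN = Severity × Occurrence × Detection:
  Terminal fatigue crack: 5 × 10 × 9 = 450
  Insufficient pin: 3 × 7 × 6 = 126
  Fuse fracture: 10 × 6 × 8 = 480
  Stator overheating: 5 × 7 × 8 = 280
  Fastener stripping: 3 × 4 × 2 = 24
  Magnet drift: 3 × 6 × 10 = 180
  Keyway reversed: 6 × 7 × 7 = 294
  Clearance intermittent contact: 3 × 2 × 5 = 30
  Thread deformation: 10 × 10 × 5 = 500
RPN > 285: Terminal fatigue crack (450), Fuse fracture (480), Keyway reversed (294), Thread deformation (500).
Sum: 450 + 480 + 294 + 500 = 1724.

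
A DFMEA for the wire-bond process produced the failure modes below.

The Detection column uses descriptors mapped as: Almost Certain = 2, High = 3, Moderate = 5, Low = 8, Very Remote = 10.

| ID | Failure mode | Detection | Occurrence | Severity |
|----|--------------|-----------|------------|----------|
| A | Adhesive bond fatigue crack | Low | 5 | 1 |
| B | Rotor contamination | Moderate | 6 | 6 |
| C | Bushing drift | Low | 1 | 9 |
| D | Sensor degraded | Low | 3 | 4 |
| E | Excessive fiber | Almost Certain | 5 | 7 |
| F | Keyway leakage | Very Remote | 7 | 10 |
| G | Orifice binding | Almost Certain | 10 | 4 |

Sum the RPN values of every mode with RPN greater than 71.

1128

RPN = Severity × Occurrence × Detection:
  A: 1 × 5 × 8 = 40
  B: 6 × 6 × 5 = 180
  C: 9 × 1 × 8 = 72
  D: 4 × 3 × 8 = 96
  E: 7 × 5 × 2 = 70
  F: 10 × 7 × 10 = 700
  G: 4 × 10 × 2 = 80
RPN > 71: B (180), C (72), D (96), F (700), G (80).
Sum: 180 + 72 + 96 + 700 + 80 = 1128.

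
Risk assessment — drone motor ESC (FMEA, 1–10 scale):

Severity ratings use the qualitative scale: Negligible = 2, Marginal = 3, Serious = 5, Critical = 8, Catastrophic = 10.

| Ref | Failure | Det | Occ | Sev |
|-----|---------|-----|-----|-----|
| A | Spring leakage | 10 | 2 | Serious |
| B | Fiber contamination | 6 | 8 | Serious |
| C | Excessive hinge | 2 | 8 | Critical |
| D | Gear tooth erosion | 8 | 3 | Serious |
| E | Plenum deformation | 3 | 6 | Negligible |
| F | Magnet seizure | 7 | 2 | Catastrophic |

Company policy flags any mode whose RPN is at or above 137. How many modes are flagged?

RPN = Severity × Occurrence × Detection:
  A: 5 × 2 × 10 = 100
  B: 5 × 8 × 6 = 240
  C: 8 × 8 × 2 = 128
  D: 5 × 3 × 8 = 120
  E: 2 × 6 × 3 = 36
  F: 10 × 2 × 7 = 140
Modes with RPN ≥ 137: B (240), F (140) → 2.

2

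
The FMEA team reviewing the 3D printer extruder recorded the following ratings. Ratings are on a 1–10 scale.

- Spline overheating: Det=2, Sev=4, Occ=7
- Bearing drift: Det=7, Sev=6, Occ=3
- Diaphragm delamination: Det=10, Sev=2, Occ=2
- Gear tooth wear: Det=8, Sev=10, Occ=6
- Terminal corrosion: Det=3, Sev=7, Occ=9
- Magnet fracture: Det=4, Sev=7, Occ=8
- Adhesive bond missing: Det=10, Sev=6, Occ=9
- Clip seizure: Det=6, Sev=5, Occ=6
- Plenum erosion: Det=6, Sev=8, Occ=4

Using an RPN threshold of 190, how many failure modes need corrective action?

4

RPN = Severity × Occurrence × Detection:
  Spline overheating: 4 × 7 × 2 = 56
  Bearing drift: 6 × 3 × 7 = 126
  Diaphragm delamination: 2 × 2 × 10 = 40
  Gear tooth wear: 10 × 6 × 8 = 480
  Terminal corrosion: 7 × 9 × 3 = 189
  Magnet fracture: 7 × 8 × 4 = 224
  Adhesive bond missing: 6 × 9 × 10 = 540
  Clip seizure: 5 × 6 × 6 = 180
  Plenum erosion: 8 × 4 × 6 = 192
Modes with RPN ≥ 190: Gear tooth wear (480), Magnet fracture (224), Adhesive bond missing (540), Plenum erosion (192) → 4.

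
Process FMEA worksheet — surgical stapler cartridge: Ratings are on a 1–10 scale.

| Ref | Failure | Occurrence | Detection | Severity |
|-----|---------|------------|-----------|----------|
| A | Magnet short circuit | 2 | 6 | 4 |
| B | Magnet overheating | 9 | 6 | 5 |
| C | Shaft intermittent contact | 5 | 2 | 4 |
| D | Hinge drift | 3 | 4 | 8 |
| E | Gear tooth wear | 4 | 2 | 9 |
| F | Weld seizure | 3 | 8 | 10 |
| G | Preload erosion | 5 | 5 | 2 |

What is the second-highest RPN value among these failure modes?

RPN = Severity × Occurrence × Detection:
  A: 4 × 2 × 6 = 48
  B: 5 × 9 × 6 = 270
  C: 4 × 5 × 2 = 40
  D: 8 × 3 × 4 = 96
  E: 9 × 4 × 2 = 72
  F: 10 × 3 × 8 = 240
  G: 2 × 5 × 5 = 50
Sorted descending: 270, 240, 96, 72, 50, 48, 40.
The second-highest RPN is 240 (F).

240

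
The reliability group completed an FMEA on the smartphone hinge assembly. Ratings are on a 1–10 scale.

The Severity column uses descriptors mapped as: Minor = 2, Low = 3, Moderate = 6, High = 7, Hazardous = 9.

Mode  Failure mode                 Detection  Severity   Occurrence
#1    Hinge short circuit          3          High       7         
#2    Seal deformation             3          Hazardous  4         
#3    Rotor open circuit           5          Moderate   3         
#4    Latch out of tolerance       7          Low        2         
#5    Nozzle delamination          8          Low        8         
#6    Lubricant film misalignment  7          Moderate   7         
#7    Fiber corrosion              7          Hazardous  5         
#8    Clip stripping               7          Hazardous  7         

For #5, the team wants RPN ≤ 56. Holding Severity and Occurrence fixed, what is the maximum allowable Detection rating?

2

#5: S=3, O=8, D=8 → current RPN = 192.
Fixed product = 24. Need 24 × D ≤ 56, so D ≤ 56/24 = 2.33.
Maximum integer Detection rating = 2 (gives RPN 48; D=3 would give 72 > 56).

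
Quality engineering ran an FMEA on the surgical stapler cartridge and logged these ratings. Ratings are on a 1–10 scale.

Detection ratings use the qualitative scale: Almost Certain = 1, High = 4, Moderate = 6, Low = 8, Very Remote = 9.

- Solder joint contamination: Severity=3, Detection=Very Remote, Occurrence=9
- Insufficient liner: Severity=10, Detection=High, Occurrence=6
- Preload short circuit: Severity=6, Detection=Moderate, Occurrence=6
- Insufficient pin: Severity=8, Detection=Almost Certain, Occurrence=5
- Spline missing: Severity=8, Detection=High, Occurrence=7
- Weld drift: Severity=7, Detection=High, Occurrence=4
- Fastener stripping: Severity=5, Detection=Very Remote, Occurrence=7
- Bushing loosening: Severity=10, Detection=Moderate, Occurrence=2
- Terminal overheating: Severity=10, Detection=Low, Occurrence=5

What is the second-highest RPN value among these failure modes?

RPN = Severity × Occurrence × Detection:
  Solder joint contamination: 3 × 9 × 9 = 243
  Insufficient liner: 10 × 6 × 4 = 240
  Preload short circuit: 6 × 6 × 6 = 216
  Insufficient pin: 8 × 5 × 1 = 40
  Spline missing: 8 × 7 × 4 = 224
  Weld drift: 7 × 4 × 4 = 112
  Fastener stripping: 5 × 7 × 9 = 315
  Bushing loosening: 10 × 2 × 6 = 120
  Terminal overheating: 10 × 5 × 8 = 400
Sorted descending: 400, 315, 243, 240, 224, 216, 120, 112, 40.
The second-highest RPN is 315 (Fastener stripping).

315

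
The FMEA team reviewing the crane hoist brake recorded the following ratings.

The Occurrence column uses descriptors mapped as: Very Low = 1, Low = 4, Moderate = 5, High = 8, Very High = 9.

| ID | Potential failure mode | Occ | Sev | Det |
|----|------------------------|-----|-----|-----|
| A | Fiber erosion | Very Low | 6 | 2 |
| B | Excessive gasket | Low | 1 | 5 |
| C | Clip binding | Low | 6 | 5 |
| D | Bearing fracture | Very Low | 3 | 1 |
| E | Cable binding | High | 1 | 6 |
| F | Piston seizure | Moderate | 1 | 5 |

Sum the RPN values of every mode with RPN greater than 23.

193

RPN = Severity × Occurrence × Detection:
  A: 6 × 1 × 2 = 12
  B: 1 × 4 × 5 = 20
  C: 6 × 4 × 5 = 120
  D: 3 × 1 × 1 = 3
  E: 1 × 8 × 6 = 48
  F: 1 × 5 × 5 = 25
RPN > 23: C (120), E (48), F (25).
Sum: 120 + 48 + 25 = 193.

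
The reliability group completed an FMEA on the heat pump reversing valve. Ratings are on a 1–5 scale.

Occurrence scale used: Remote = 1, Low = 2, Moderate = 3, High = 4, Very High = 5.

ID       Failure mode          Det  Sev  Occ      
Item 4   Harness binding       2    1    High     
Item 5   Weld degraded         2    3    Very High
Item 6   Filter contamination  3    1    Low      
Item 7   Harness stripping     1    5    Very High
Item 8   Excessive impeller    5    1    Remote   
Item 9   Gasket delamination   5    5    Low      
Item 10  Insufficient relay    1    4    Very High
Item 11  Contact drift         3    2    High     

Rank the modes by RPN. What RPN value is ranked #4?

RPN = Severity × Occurrence × Detection:
  Item 4: 1 × 4 × 2 = 8
  Item 5: 3 × 5 × 2 = 30
  Item 6: 1 × 2 × 3 = 6
  Item 7: 5 × 5 × 1 = 25
  Item 8: 1 × 1 × 5 = 5
  Item 9: 5 × 2 × 5 = 50
  Item 10: 4 × 5 × 1 = 20
  Item 11: 2 × 4 × 3 = 24
Sorted descending: 50, 30, 25, 24, 20, 8, 6, 5.
The fourth-highest RPN is 24 (Item 11).

24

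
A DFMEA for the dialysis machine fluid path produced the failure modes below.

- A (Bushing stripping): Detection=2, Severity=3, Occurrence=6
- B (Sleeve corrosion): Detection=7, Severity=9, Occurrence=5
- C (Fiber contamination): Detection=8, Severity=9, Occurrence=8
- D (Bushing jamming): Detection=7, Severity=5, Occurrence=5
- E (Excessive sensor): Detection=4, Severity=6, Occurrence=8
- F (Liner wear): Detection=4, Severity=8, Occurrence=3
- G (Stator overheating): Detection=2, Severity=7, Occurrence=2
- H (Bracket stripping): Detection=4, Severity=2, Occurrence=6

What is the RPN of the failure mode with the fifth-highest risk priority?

RPN = Severity × Occurrence × Detection:
  A: 3 × 6 × 2 = 36
  B: 9 × 5 × 7 = 315
  C: 9 × 8 × 8 = 576
  D: 5 × 5 × 7 = 175
  E: 6 × 8 × 4 = 192
  F: 8 × 3 × 4 = 96
  G: 7 × 2 × 2 = 28
  H: 2 × 6 × 4 = 48
Sorted descending: 576, 315, 192, 175, 96, 48, 36, 28.
The fifth-highest RPN is 96 (F).

96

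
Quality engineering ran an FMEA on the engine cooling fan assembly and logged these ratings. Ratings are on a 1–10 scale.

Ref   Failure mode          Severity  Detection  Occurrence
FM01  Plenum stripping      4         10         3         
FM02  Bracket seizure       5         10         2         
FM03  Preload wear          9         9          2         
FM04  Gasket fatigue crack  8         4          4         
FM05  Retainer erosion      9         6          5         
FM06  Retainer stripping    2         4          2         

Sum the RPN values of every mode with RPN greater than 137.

432

RPN = Severity × Occurrence × Detection:
  FM01: 4 × 3 × 10 = 120
  FM02: 5 × 2 × 10 = 100
  FM03: 9 × 2 × 9 = 162
  FM04: 8 × 4 × 4 = 128
  FM05: 9 × 5 × 6 = 270
  FM06: 2 × 2 × 4 = 16
RPN > 137: FM03 (162), FM05 (270).
Sum: 162 + 270 = 432.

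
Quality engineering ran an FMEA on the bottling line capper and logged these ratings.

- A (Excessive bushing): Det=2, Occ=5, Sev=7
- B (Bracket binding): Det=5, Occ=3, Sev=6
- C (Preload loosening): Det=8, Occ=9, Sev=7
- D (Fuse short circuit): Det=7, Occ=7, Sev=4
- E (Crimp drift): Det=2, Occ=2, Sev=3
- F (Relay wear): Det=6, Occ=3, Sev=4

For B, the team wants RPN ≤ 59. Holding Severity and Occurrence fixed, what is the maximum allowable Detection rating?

3

B: S=6, O=3, D=5 → current RPN = 90.
Fixed product = 18. Need 18 × D ≤ 59, so D ≤ 59/18 = 3.28.
Maximum integer Detection rating = 3 (gives RPN 54; D=4 would give 72 > 59).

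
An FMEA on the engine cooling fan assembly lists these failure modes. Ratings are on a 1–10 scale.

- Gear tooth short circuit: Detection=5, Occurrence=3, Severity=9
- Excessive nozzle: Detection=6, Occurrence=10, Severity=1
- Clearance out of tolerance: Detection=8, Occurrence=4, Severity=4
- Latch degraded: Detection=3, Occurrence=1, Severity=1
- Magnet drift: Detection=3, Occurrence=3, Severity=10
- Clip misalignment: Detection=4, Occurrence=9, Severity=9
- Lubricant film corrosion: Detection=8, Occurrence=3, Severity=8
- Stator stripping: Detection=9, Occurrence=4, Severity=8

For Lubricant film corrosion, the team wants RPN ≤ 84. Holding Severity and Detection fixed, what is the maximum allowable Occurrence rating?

1

Lubricant film corrosion: S=8, O=3, D=8 → current RPN = 192.
Fixed product = 64. Need 64 × O ≤ 84, so O ≤ 84/64 = 1.31.
Maximum integer Occurrence rating = 1 (gives RPN 64; O=2 would give 128 > 84).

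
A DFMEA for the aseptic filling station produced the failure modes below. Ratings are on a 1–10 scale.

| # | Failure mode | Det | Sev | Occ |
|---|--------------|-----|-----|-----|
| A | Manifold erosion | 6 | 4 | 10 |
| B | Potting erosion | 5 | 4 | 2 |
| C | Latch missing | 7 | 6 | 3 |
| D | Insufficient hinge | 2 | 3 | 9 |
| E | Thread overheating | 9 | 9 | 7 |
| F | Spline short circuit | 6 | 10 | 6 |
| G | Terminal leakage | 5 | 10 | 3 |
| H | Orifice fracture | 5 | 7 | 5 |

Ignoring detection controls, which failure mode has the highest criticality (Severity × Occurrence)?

E

Criticality = Severity × Occurrence:
  A: 4 × 10 = 40
  B: 4 × 2 = 8
  C: 6 × 3 = 18
  D: 3 × 9 = 27
  E: 9 × 7 = 63
  F: 10 × 6 = 60
  G: 10 × 3 = 30
  H: 7 × 5 = 35
Highest criticality is 63 → E.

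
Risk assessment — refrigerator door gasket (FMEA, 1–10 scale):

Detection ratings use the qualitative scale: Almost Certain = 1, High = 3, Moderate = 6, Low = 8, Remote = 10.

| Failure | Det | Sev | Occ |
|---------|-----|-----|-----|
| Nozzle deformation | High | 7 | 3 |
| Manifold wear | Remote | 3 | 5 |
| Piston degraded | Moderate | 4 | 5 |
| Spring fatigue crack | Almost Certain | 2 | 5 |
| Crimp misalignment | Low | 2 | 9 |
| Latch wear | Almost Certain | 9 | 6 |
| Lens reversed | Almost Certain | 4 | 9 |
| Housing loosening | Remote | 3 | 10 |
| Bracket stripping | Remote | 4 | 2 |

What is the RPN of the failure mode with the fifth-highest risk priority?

80

RPN = Severity × Occurrence × Detection:
  Nozzle deformation: 7 × 3 × 3 = 63
  Manifold wear: 3 × 5 × 10 = 150
  Piston degraded: 4 × 5 × 6 = 120
  Spring fatigue crack: 2 × 5 × 1 = 10
  Crimp misalignment: 2 × 9 × 8 = 144
  Latch wear: 9 × 6 × 1 = 54
  Lens reversed: 4 × 9 × 1 = 36
  Housing loosening: 3 × 10 × 10 = 300
  Bracket stripping: 4 × 2 × 10 = 80
Sorted descending: 300, 150, 144, 120, 80, 63, 54, 36, 10.
The fifth-highest RPN is 80 (Bracket stripping).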